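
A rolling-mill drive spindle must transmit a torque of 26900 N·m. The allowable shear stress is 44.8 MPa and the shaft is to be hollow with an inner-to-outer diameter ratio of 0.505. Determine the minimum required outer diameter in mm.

148 mm

For a hollow shaft with d_i/d_o = 0.505: τ_max = 16T/(π d_o³ (1−k⁴)), so d_o = [16T/(π τ_allow (1−k⁴))]^(1/3) = [16·26900/(π·4.48×10^7·0.9350)]^(1/3) = 0.1484 m.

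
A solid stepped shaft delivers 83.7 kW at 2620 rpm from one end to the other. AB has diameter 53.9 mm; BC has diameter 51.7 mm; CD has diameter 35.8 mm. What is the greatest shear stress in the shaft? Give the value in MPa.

ω = 2π·2620/60 = 274.4 rad/s, so T = P/ω = 83.7×10³ / 274.4 = 305.1 N·m.
Under the same torque, τ_max = 16T/(πd³) is largest where d is smallest — segment CD (d = 35.8 mm).
τ_max = 16·305.1/(π·(0.0358)³) = 3.386×10^7 Pa.

33.9 MPa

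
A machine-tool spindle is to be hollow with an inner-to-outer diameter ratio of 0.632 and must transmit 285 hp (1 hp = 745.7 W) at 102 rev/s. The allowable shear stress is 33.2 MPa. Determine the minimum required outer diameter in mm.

39.3 mm

ω = 2π·102 = 640.9 rad/s, so T = P/ω = 285×745.7 / 640.9 = 331.6 N·m.
For a hollow shaft with d_i/d_o = 0.632: τ_max = 16T/(π d_o³ (1−k⁴)), so d_o = [16T/(π τ_allow (1−k⁴))]^(1/3) = [16·331.6/(π·3.32×10^7·0.8405)]^(1/3) = 0.03926 m.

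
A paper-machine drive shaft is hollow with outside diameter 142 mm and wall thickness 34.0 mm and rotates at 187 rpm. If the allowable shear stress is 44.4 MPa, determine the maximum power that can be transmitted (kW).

453 kW

J = π(d_o⁴ − d_i⁴)/32 = π(0.142⁴ − 0.0740⁴)/32 = 3.697×10^-5 m⁴.
T_max = τ_allow·J/r = 4.44×10^7 × 3.697×10^-5 / 0.0710 = 23120 N·m.
ω = 2π·187/60 = 19.58 rad/s, so P_max = T_max·ω = 4.528×10^5 W.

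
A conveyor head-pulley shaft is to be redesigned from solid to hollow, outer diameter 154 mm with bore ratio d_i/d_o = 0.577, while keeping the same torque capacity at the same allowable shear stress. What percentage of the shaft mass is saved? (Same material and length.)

27.9 %

Equal τ_max and T ⇒ the solid shaft needs d_s³ = d_o³(1−k⁴), so d_s = 154·(1−0.577⁴)^(1/3) = 148.1 mm.
Area ratio A_h/A_s = d_o²(1−k²)/d_s² = (1−k²)/(1−k⁴)^(2/3) = 0.7214.
Mass saving = 1 − 0.7214 = 27.9 %.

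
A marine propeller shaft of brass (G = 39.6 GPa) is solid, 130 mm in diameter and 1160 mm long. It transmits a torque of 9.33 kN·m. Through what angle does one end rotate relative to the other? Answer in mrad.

J = πd⁴/32 = π(0.130)⁴/32 = 2.804×10^-5 m⁴.
θ = T·L/(G·J) = 9330 × 1.16 / (39.6×10⁹ × 2.804×10^-5) = 9.747×10^-3 rad.

9.75 mrad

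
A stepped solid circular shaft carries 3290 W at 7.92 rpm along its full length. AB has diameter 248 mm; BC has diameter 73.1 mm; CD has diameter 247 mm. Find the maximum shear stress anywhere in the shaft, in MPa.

51.7 MPa

ω = 2π·7.92/60 = 0.8294 rad/s, so T = P/ω = 3290 / 0.8294 = 3967 N·m.
Under the same torque, τ_max = 16T/(πd³) is largest where d is smallest — segment BC (d = 73.1 mm).
τ_max = 16·3967/(π·(0.0731)³) = 5.172×10^7 Pa.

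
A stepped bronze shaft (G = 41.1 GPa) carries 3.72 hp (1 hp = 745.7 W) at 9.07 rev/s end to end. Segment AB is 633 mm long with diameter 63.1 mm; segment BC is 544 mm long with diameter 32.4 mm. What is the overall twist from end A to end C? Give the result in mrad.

ω = 2π·9.07 = 56.99 rad/s, so T = P/ω = 3.72×745.7 / 56.99 = 48.68 N·m.
J_AB = π(0.0631)⁴/32 = 1.56×10^-6 m⁴; J_BC = π(0.0324)⁴/32 = 1.08×10^-7 m⁴.
θ = (T/G)·Σ L_i/J_i = (48.68/41.1×10⁹)·(0.633/1.56×10^-6 + 0.544/1.08×10^-7) = 6.437×10^-3 rad.

6.44 mrad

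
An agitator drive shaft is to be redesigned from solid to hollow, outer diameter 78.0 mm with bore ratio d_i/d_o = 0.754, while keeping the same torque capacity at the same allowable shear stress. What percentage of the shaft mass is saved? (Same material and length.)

Equal τ_max and T ⇒ the solid shaft needs d_s³ = d_o³(1−k⁴), so d_s = 78.0·(1−0.754⁴)^(1/3) = 68.48 mm.
Area ratio A_h/A_s = d_o²(1−k²)/d_s² = (1−k²)/(1−k⁴)^(2/3) = 0.5598.
Mass saving = 1 − 0.5598 = 44.0 %.

44.0 %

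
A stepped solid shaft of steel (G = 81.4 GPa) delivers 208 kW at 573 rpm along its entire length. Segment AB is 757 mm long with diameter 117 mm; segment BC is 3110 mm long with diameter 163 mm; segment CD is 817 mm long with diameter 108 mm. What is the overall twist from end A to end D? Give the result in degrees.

0.359°

ω = 2π·573/60 = 60.00 rad/s, so T = P/ω = 208×10³ / 60.00 = 3466 N·m.
J_AB = π(0.117)⁴/32 = 1.84×10^-5 m⁴; J_BC = π(0.163)⁴/32 = 6.93×10^-5 m⁴; J_CD = π(0.108)⁴/32 = 1.34×10^-5 m⁴.
θ = (T/G)·Σ L_i/J_i = (3466/81.4×10⁹)·(0.757/1.84×10^-5 + 3.11/6.93×10^-5 + 0.817/1.34×10^-5) = 6.268×10^-3 rad.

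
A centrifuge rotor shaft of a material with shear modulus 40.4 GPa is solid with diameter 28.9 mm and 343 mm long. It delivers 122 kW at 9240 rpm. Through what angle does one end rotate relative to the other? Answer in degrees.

0.896°

ω = 2π·9240/60 = 967.6 rad/s, so T = P/ω = 122×10³ / 967.6 = 126.1 N·m.
J = πd⁴/32 = π(0.0289)⁴/32 = 6.848×10^-8 m⁴.
θ = T·L/(G·J) = 126.1 × 0.343 / (40.4×10⁹ × 6.848×10^-8) = 0.01563 rad.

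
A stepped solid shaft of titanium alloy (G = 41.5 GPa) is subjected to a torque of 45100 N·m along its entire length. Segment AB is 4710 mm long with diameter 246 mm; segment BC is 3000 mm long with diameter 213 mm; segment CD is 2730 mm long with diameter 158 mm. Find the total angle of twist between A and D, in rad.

J_AB = π(0.246)⁴/32 = 3.60×10^-4 m⁴; J_BC = π(0.213)⁴/32 = 2.02×10^-4 m⁴; J_CD = π(0.158)⁴/32 = 6.12×10^-5 m⁴.
θ = (T/G)·Σ L_i/J_i = (45100/41.5×10⁹)·(4.71/3.60×10^-4 + 3.00/2.02×10^-4 + 2.73/6.12×10^-5) = 0.07886 rad.

0.0789 rad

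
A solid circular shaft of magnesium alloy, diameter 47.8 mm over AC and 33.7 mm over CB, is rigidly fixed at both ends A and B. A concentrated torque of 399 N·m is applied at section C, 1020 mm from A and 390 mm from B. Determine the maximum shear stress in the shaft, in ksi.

Compatibility: T_A·a/J_AC = T_B·b/J_CB with T_A + T_B = T₀.
J_AC = 5.13×10^-7 m⁴, J_CB = 1.27×10^-7 m⁴, so T_A = T₀·(J_AC/a)/((J_AC/a)+(J_CB/b)) = 242.4 N·m, T_B = 156.6 N·m.
τ in each portion: τ_AC = 1.13×10^7 Pa, τ_CB = 2.08×10^7 Pa; maximum is in CB.
τ_max = T_CB·r/J = 156.6·0.0169/1.27×10^-7 = 2.084×10^7 Pa.

3.02 ksi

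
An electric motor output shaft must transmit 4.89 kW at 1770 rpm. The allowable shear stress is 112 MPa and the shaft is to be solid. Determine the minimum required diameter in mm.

ω = 2π·1770/60 = 185.4 rad/s, so T = P/ω = 4.89×10³ / 185.4 = 26.38 N·m.
For a solid shaft τ_max = 16T/(πd³), so d = (16T/(π τ_allow))^(1/3) = (16·26.38/(π·1.12×10^8))^(1/3) = 0.01063 m.

10.6 mm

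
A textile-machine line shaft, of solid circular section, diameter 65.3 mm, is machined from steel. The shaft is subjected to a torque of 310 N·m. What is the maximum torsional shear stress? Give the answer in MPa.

5.67 MPa

J = πd⁴/32 = π(0.0653)⁴/32 = 1.785×10^-6 m⁴.
τ_max = T·r/J = 310.0 × 0.0326 / 1.785×10^-6 = 5.670×10^6 Pa.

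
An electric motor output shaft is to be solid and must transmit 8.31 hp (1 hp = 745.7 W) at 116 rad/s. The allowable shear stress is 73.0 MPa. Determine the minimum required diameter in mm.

15.5 mm

ω = 116 rad/s, so T = P/ω = 8.31×745.7 / 116.0 = 53.42 N·m.
For a solid shaft τ_max = 16T/(πd³), so d = (16T/(π τ_allow))^(1/3) = (16·53.42/(π·7.30×10^7))^(1/3) = 0.01550 m.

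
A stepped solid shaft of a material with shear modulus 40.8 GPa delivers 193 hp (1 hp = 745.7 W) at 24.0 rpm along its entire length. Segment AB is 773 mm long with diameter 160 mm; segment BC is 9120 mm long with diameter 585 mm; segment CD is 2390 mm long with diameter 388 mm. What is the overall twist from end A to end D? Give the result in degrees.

1.12°

ω = 2π·24.0/60 = 2.513 rad/s, so T = P/ω = 193×745.7 / 2.513 = 57260 N·m.
J_AB = π(0.160)⁴/32 = 6.43×10^-5 m⁴; J_BC = π(0.585)⁴/32 = 0.0115 m⁴; J_CD = π(0.388)⁴/32 = 2.22×10^-3 m⁴.
θ = (T/G)·Σ L_i/J_i = (57260/40.8×10⁹)·(0.773/6.43×10^-5 + 9.12/0.0115 + 2.39/2.22×10^-3) = 0.01948 rad.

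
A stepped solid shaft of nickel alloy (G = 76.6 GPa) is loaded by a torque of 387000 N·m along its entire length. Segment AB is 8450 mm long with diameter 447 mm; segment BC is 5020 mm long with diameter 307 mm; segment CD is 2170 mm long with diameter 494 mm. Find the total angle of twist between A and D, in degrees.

J_AB = π(0.447)⁴/32 = 3.92×10^-3 m⁴; J_BC = π(0.307)⁴/32 = 8.72×10^-4 m⁴; J_CD = π(0.494)⁴/32 = 5.85×10^-3 m⁴.
θ = (T/G)·Σ L_i/J_i = (387000/76.6×10⁹)·(8.45/3.92×10^-3 + 5.02/8.72×10^-4 + 2.17/5.85×10^-3) = 0.04185 rad.

2.40°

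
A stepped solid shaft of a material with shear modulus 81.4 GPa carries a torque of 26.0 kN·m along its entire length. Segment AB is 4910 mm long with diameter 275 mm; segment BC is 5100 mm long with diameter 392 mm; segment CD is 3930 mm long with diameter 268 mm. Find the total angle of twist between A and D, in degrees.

J_AB = π(0.275)⁴/32 = 5.61×10^-4 m⁴; J_BC = π(0.392)⁴/32 = 2.32×10^-3 m⁴; J_CD = π(0.268)⁴/32 = 5.06×10^-4 m⁴.
θ = (T/G)·Σ L_i/J_i = (26000/81.4×10⁹)·(4.91/5.61×10^-4 + 5.10/2.32×10^-3 + 3.93/5.06×10^-4) = 5.974×10^-3 rad.

0.342°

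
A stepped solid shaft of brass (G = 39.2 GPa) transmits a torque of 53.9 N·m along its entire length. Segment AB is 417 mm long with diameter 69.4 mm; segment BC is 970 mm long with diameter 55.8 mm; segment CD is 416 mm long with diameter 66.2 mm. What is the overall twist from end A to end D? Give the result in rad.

J_AB = π(0.0694)⁴/32 = 2.28×10^-6 m⁴; J_BC = π(0.0558)⁴/32 = 9.52×10^-7 m⁴; J_CD = π(0.0662)⁴/32 = 1.89×10^-6 m⁴.
θ = (T/G)·Σ L_i/J_i = (53.90/39.2×10⁹)·(0.417/2.28×10^-6 + 0.970/9.52×10^-7 + 0.416/1.89×10^-6) = 1.956×10^-3 rad.

0.00196 rad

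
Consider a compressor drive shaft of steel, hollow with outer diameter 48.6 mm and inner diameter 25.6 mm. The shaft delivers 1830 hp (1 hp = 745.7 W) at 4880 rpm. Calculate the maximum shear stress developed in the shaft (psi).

18600 psi

ω = 2π·4880/60 = 511.0 rad/s, so T = P/ω = 1830×745.7 / 511.0 = 2670 N·m.
J = π(d_o⁴ − d_i⁴)/32 = π(0.0486⁴ − 0.0256⁴)/32 = 5.055×10^-7 m⁴.
τ_max = T·r/J = 2670 × 0.0243 / 5.055×10^-7 = 1.284×10^8 Pa.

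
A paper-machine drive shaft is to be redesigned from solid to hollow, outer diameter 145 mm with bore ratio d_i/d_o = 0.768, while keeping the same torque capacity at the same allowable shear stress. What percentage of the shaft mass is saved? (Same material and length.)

Equal τ_max and T ⇒ the solid shaft needs d_s³ = d_o³(1−k⁴), so d_s = 145·(1−0.768⁴)^(1/3) = 125.7 mm.
Area ratio A_h/A_s = d_o²(1−k²)/d_s² = (1−k²)/(1−k⁴)^(2/3) = 0.5455.
Mass saving = 1 − 0.5455 = 45.5 %.

45.5 %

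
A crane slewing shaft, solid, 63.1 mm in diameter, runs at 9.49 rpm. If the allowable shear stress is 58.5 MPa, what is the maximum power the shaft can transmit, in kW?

J = πd⁴/32 = π(0.0631)⁴/32 = 1.556×10^-6 m⁴.
T_max = τ_allow·J/r = 5.85×10^7 × 1.556×10^-6 / 0.0316 = 2886 N·m.
ω = 2π·9.49/60 = 0.9938 rad/s, so P_max = T_max·ω = 2868 W.

2.87 kW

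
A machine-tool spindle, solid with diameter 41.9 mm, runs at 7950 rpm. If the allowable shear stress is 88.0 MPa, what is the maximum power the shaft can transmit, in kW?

1060 kW

J = πd⁴/32 = π(0.0419)⁴/32 = 3.026×10^-7 m⁴.
T_max = τ_allow·J/r = 8.80×10^7 × 3.026×10^-7 / 0.0209 = 1271 N·m.
ω = 2π·7950/60 = 832.5 rad/s, so P_max = T_max·ω = 1.058×10^6 W.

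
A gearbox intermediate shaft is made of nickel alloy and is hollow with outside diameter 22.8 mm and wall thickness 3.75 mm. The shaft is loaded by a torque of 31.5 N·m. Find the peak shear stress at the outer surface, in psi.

J = π(d_o⁴ − d_i⁴)/32 = π(0.0228⁴ − 0.0153⁴)/32 = 2.115×10^-8 m⁴.
τ_max = T·r/J = 31.50 × 0.0114 / 2.115×10^-8 = 1.698×10^7 Pa.

2460 psi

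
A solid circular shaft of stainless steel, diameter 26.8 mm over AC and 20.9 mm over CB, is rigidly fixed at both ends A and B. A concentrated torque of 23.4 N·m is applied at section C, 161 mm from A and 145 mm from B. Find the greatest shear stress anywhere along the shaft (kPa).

4390 kPa

Compatibility: T_A·a/J_AC = T_B·b/J_CB with T_A + T_B = T₀.
J_AC = 5.06×10^-8 m⁴, J_CB = 1.87×10^-8 m⁴, so T_A = T₀·(J_AC/a)/((J_AC/a)+(J_CB/b)) = 16.59 N·m, T_B = 6.812 N·m.
τ in each portion: τ_AC = 4.39×10^6 Pa, τ_CB = 3.80×10^6 Pa; maximum is in AC.
τ_max = T_AC·r/J = 16.59·0.0134/5.06×10^-8 = 4.389×10^6 Pa.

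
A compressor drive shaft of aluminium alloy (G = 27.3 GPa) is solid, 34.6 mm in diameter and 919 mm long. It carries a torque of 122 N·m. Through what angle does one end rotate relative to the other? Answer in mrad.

J = πd⁴/32 = π(0.0346)⁴/32 = 1.407×10^-7 m⁴.
θ = T·L/(G·J) = 122.0 × 0.919 / (27.3×10⁹ × 1.407×10^-7) = 0.02919 rad.

29.2 mrad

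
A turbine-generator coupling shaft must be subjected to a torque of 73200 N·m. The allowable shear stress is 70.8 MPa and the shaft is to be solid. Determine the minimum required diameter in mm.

174 mm

For a solid shaft τ_max = 16T/(πd³), so d = (16T/(π τ_allow))^(1/3) = (16·73200/(π·7.08×10^7))^(1/3) = 0.1740 m.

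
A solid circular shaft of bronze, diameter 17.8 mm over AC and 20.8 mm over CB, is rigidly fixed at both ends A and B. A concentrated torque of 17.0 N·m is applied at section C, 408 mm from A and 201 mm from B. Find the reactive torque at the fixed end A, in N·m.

Compatibility: T_A·a/J_AC = T_B·b/J_CB with T_A + T_B = T₀.
J_AC = 9.86×10^-9 m⁴, J_CB = 1.84×10^-8 m⁴, so T_A = T₀·(J_AC/a)/((J_AC/a)+(J_CB/b)) = 3.553 N·m, T_B = 13.45 N·m.

3.55 N·m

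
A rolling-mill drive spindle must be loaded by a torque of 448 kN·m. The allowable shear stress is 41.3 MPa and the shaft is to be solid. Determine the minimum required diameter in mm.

381 mm

For a solid shaft τ_max = 16T/(πd³), so d = (16T/(π τ_allow))^(1/3) = (16·448000/(π·4.13×10^7))^(1/3) = 0.3809 m.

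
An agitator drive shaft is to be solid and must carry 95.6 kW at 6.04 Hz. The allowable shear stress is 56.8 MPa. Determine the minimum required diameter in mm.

60.9 mm

ω = 2π·6.04 = 37.95 rad/s, so T = P/ω = 95.6×10³ / 37.95 = 2519 N·m.
For a solid shaft τ_max = 16T/(πd³), so d = (16T/(π τ_allow))^(1/3) = (16·2519/(π·5.68×10^7))^(1/3) = 0.06090 m.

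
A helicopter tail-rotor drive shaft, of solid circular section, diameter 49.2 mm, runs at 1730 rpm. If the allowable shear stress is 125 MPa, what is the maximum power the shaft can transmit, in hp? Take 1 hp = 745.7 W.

710 hp

J = πd⁴/32 = π(0.0492)⁴/32 = 5.753×10^-7 m⁴.
T_max = τ_allow·J/r = 1.25×10^8 × 5.753×10^-7 / 0.0246 = 2923 N·m.
ω = 2π·1730/60 = 181.2 rad/s, so P_max = T_max·ω = 5.296×10^5 W.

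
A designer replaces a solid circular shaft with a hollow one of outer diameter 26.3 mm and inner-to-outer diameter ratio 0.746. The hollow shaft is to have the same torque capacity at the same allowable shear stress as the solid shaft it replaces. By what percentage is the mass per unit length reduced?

Equal τ_max and T ⇒ the solid shaft needs d_s³ = d_o³(1−k⁴), so d_s = 26.3·(1−0.746⁴)^(1/3) = 23.24 mm.
Area ratio A_h/A_s = d_o²(1−k²)/d_s² = (1−k²)/(1−k⁴)^(2/3) = 0.5678.
Mass saving = 1 − 0.5678 = 43.2 %.

43.2 %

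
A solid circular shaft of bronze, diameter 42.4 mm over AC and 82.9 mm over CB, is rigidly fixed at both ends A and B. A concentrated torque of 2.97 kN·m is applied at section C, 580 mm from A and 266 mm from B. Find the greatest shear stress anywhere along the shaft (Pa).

Compatibility: T_A·a/J_AC = T_B·b/J_CB with T_A + T_B = T₀.
J_AC = 3.17×10^-7 m⁴, J_CB = 4.64×10^-6 m⁴, so T_A = T₀·(J_AC/a)/((J_AC/a)+(J_CB/b)) = 90.37 N·m, T_B = 2880 N·m.
τ in each portion: τ_AC = 6.04×10^6 Pa, τ_CB = 2.57×10^7 Pa; maximum is in CB.
τ_max = T_CB·r/J = 2880·0.0415/4.64×10^-6 = 2.574×10^7 Pa.

2.57e7 Pa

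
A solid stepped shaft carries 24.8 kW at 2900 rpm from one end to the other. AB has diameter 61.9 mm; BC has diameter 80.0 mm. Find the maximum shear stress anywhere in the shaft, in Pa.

1.75e6 Pa

ω = 2π·2900/60 = 303.7 rad/s, so T = P/ω = 24.8×10³ / 303.7 = 81.66 N·m.
Under the same torque, τ_max = 16T/(πd³) is largest where d is smallest — segment AB (d = 61.9 mm).
τ_max = 16·81.66/(π·(0.0619)³) = 1.754×10^6 Pa.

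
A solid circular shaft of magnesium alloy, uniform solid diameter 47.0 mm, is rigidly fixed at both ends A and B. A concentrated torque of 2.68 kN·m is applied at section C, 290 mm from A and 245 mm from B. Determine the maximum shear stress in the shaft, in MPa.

With uniform GJ and both ends fixed, compatibility θ_AC = θ_CB gives T_A·a = T_B·b, together with T_A + T_B = T₀.
T_A = T₀·b/(a+b) = 2680·245/535.0 = 1227 N·m; T_B = 1453 N·m.
τ in each portion: τ_AC = 6.02×10^7 Pa, τ_CB = 7.13×10^7 Pa; maximum is in CB.
τ_max = T_CB·r/J = 1453·0.0235/4.79×10^-7 = 7.126×10^7 Pa.

71.3 MPa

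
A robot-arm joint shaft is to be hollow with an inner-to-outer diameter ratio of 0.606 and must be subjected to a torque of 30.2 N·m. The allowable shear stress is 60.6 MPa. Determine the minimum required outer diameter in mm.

For a hollow shaft with d_i/d_o = 0.606: τ_max = 16T/(π d_o³ (1−k⁴)), so d_o = [16T/(π τ_allow (1−k⁴))]^(1/3) = [16·30.20/(π·6.06×10^7·0.8651)]^(1/3) = 0.01432 m.

14.3 mm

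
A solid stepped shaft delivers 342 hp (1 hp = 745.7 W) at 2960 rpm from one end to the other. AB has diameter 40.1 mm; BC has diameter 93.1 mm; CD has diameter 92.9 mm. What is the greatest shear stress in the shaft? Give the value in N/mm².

ω = 2π·2960/60 = 310.0 rad/s, so T = P/ω = 342×745.7 / 310.0 = 822.8 N·m.
Under the same torque, τ_max = 16T/(πd³) is largest where d is smallest — segment AB (d = 40.1 mm).
τ_max = 16·822.8/(π·(0.0401)³) = 6.498×10^7 Pa.

65.0 N/mm²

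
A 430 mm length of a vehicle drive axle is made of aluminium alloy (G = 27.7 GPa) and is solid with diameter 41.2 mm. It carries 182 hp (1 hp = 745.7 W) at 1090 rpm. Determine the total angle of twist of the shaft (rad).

0.0652 rad

ω = 2π·1090/60 = 114.1 rad/s, so T = P/ω = 182×745.7 / 114.1 = 1189 N·m.
J = πd⁴/32 = π(0.0412)⁴/32 = 2.829×10^-7 m⁴.
θ = T·L/(G·J) = 1189 × 0.430 / (27.7×10⁹ × 2.829×10^-7) = 0.06525 rad.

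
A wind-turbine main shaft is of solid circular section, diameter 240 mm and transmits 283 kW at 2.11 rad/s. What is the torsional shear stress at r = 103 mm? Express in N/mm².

ω = 2.11 rad/s, so T = P/ω = 283×10³ / 2.110 = 134100 N·m.
J = πd⁴/32 = π(0.240)⁴/32 = 3.257×10^-4 m⁴.
Shear stress varies linearly with radius: τ = T·r/J = 134100 × 0.103 / 3.257×10^-4 = 4.241×10^7 Pa.

42.4 N/mm²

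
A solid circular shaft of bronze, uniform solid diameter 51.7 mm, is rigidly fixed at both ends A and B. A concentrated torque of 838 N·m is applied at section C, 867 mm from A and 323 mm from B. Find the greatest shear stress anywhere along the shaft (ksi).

With uniform GJ and both ends fixed, compatibility θ_AC = θ_CB gives T_A·a = T_B·b, together with T_A + T_B = T₀.
T_A = T₀·b/(a+b) = 838.0·323/1190 = 227.5 N·m; T_B = 610.5 N·m.
τ in each portion: τ_AC = 8.38×10^6 Pa, τ_CB = 2.25×10^7 Pa; maximum is in CB.
τ_max = T_CB·r/J = 610.5·0.0259/7.01×10^-7 = 2.250×10^7 Pa.

3.26 ksi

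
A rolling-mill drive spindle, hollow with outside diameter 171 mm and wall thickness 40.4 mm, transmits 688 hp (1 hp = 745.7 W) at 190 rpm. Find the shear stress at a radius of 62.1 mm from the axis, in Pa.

2.07e7 Pa

ω = 2π·190/60 = 19.90 rad/s, so T = P/ω = 688×745.7 / 19.90 = 25790 N·m.
J = π(d_o⁴ − d_i⁴)/32 = π(0.171⁴ − 0.0902⁴)/32 = 7.744×10^-5 m⁴.
Shear stress varies linearly with radius: τ = T·r/J = 25790 × 0.0621 / 7.744×10^-5 = 2.068×10^7 Pa.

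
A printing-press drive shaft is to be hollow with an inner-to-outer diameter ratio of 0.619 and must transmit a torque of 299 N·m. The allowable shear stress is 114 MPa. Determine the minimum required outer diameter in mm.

For a hollow shaft with d_i/d_o = 0.619: τ_max = 16T/(π d_o³ (1−k⁴)), so d_o = [16T/(π τ_allow (1−k⁴))]^(1/3) = [16·299.0/(π·1.14×10^8·0.8532)]^(1/3) = 0.02502 m.

25.0 mm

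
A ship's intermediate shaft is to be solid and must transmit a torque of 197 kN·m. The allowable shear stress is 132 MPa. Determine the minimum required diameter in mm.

197 mm

For a solid shaft τ_max = 16T/(πd³), so d = (16T/(π τ_allow))^(1/3) = (16·197000/(π·1.32×10^8))^(1/3) = 0.1966 m.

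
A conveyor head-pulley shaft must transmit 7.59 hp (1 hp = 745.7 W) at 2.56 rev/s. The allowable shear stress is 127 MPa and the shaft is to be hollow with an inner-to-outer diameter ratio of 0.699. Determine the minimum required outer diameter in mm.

26.5 mm

ω = 2π·2.56 = 16.08 rad/s, so T = P/ω = 7.59×745.7 / 16.08 = 351.9 N·m.
For a hollow shaft with d_i/d_o = 0.699: τ_max = 16T/(π d_o³ (1−k⁴)), so d_o = [16T/(π τ_allow (1−k⁴))]^(1/3) = [16·351.9/(π·1.27×10^8·0.7613)]^(1/3) = 0.02646 m.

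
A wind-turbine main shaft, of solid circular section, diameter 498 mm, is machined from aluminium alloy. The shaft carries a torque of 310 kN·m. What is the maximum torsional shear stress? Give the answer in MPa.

J = πd⁴/32 = π(0.498)⁴/32 = 6.038×10^-3 m⁴.
τ_max = T·r/J = 310000 × 0.249 / 6.038×10^-3 = 1.278×10^7 Pa.

12.8 MPa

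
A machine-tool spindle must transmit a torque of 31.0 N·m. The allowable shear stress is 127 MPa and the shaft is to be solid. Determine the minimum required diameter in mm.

For a solid shaft τ_max = 16T/(πd³), so d = (16T/(π τ_allow))^(1/3) = (16·31.00/(π·1.27×10^8))^(1/3) = 0.01075 m.

10.8 mm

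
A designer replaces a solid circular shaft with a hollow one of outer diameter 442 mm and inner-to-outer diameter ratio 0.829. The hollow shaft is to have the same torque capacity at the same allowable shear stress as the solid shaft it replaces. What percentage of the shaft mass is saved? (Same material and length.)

Equal τ_max and T ⇒ the solid shaft needs d_s³ = d_o³(1−k⁴), so d_s = 442·(1−0.829⁴)^(1/3) = 357.2 mm.
Area ratio A_h/A_s = d_o²(1−k²)/d_s² = (1−k²)/(1−k⁴)^(2/3) = 0.4789.
Mass saving = 1 − 0.4789 = 52.1 %.

52.1 %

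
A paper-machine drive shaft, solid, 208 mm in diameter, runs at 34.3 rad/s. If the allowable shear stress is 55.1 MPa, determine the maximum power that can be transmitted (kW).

3340 kW

J = πd⁴/32 = π(0.208)⁴/32 = 1.838×10^-4 m⁴.
T_max = τ_allow·J/r = 5.51×10^7 × 1.838×10^-4 / 0.104 = 97360 N·m.
ω = 34.3 rad/s, so P_max = T_max·ω = 3.339×10^6 W.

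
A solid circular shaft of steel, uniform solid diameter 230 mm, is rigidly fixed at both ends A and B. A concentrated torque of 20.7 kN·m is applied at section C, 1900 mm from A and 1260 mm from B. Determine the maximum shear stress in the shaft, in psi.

756 psi

With uniform GJ and both ends fixed, compatibility θ_AC = θ_CB gives T_A·a = T_B·b, together with T_A + T_B = T₀.
T_A = T₀·b/(a+b) = 20700·1260/3160 = 8254 N·m; T_B = 12450 N·m.
τ in each portion: τ_AC = 3.45×10^6 Pa, τ_CB = 5.21×10^6 Pa; maximum is in CB.
τ_max = T_CB·r/J = 12450·0.115/2.75×10^-4 = 5.210×10^6 Pa.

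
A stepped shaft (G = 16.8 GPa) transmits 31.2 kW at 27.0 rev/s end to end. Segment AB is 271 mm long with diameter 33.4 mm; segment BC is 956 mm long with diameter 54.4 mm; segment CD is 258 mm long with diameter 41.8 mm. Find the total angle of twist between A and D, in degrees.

ω = 2π·27.0 = 169.6 rad/s, so T = P/ω = 31.2×10³ / 169.6 = 183.9 N·m.
J_AB = π(0.0334)⁴/32 = 1.22×10^-7 m⁴; J_BC = π(0.0544)⁴/32 = 8.60×10^-7 m⁴; J_CD = π(0.0418)⁴/32 = 3.00×10^-7 m⁴.
θ = (T/G)·Σ L_i/J_i = (183.9/16.8×10⁹)·(0.271/1.22×10^-7 + 0.956/8.60×10^-7 + 0.258/3.00×10^-7) = 0.04588 rad.

2.63°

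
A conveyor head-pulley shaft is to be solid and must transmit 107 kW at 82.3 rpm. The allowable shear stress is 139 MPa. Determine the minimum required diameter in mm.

ω = 2π·82.3/60 = 8.618 rad/s, so T = P/ω = 107×10³ / 8.618 = 12420 N·m.
For a solid shaft τ_max = 16T/(πd³), so d = (16T/(π τ_allow))^(1/3) = (16·12420/(π·1.39×10^8))^(1/3) = 0.07691 m.

76.9 mm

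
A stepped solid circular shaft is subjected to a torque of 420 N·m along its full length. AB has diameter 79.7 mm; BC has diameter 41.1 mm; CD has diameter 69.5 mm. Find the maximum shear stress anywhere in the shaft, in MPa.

Under the same torque, τ_max = 16T/(πd³) is largest where d is smallest — segment BC (d = 41.1 mm).
τ_max = 16·420.0/(π·(0.0411)³) = 3.081×10^7 Pa.

30.8 MPa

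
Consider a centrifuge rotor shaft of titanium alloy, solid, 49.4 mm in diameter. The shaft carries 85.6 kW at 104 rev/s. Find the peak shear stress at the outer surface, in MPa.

5.53 MPa

ω = 2π·104 = 653.5 rad/s, so T = P/ω = 85.6×10³ / 653.5 = 131.0 N·m.
J = πd⁴/32 = π(0.0494)⁴/32 = 5.847×10^-7 m⁴.
τ_max = T·r/J = 131.0 × 0.0247 / 5.847×10^-7 = 5.534×10^6 Pa.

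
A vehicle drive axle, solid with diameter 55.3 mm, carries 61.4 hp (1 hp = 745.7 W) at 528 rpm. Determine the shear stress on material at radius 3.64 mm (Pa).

3.28e6 Pa

ω = 2π·528/60 = 55.29 rad/s, so T = P/ω = 61.4×745.7 / 55.29 = 828.1 N·m.
J = πd⁴/32 = π(0.0553)⁴/32 = 9.181×10^-7 m⁴.
Shear stress varies linearly with radius: τ = T·r/J = 828.1 × 0.00364 / 9.181×10^-7 = 3.283×10^6 Pa.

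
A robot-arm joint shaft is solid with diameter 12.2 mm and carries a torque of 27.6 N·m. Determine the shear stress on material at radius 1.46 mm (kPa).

18500 kPa

J = πd⁴/32 = π(0.0122)⁴/32 = 2.175×10^-9 m⁴.
Shear stress varies linearly with radius: τ = T·r/J = 27.60 × 0.00146 / 2.175×10^-9 = 1.853×10^7 Pa.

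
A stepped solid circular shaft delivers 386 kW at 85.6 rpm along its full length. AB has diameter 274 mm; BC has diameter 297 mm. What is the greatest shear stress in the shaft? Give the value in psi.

ω = 2π·85.6/60 = 8.964 rad/s, so T = P/ω = 386×10³ / 8.964 = 43060 N·m.
Under the same torque, τ_max = 16T/(πd³) is largest where d is smallest — segment AB (d = 274 mm).
τ_max = 16·43060/(π·(0.274)³) = 1.066×10^7 Pa.

1550 psi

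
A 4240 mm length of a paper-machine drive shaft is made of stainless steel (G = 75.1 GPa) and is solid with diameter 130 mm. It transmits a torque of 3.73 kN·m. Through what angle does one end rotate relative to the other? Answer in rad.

J = πd⁴/32 = π(0.130)⁴/32 = 2.804×10^-5 m⁴.
θ = T·L/(G·J) = 3730 × 4.24 / (75.1×10⁹ × 2.804×10^-5) = 7.510×10^-3 rad.

0.00751 rad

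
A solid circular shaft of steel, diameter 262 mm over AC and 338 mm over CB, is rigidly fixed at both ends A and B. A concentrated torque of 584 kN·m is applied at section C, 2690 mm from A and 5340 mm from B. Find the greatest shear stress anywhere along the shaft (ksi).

10.0 ksi

Compatibility: T_A·a/J_AC = T_B·b/J_CB with T_A + T_B = T₀.
J_AC = 4.63×10^-4 m⁴, J_CB = 1.28×10^-3 m⁴, so T_A = T₀·(J_AC/a)/((J_AC/a)+(J_CB/b)) = 243800 N·m, T_B = 340200 N·m.
τ in each portion: τ_AC = 6.90×10^7 Pa, τ_CB = 4.49×10^7 Pa; maximum is in AC.
τ_max = T_AC·r/J = 243800·0.131/4.63×10^-4 = 6.904×10^7 Pa.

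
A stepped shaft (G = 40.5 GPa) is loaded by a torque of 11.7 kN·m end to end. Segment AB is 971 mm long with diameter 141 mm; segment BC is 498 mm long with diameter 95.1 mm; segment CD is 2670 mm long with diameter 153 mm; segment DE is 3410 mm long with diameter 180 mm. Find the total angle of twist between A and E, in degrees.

2.81°

J_AB = π(0.141)⁴/32 = 3.88×10^-5 m⁴; J_BC = π(0.0951)⁴/32 = 8.03×10^-6 m⁴; J_CD = π(0.153)⁴/32 = 5.38×10^-5 m⁴; J_DE = π(0.180)⁴/32 = 1.03×10^-4 m⁴.
θ = (T/G)·Σ L_i/J_i = (11700/40.5×10⁹)·(0.971/3.88×10^-5 + 0.498/8.03×10^-6 + 2.67/5.38×10^-5 + 3.41/1.03×10^-4) = 0.04904 rad.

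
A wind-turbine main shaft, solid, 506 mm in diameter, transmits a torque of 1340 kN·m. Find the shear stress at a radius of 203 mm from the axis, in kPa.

42300 kPa

J = πd⁴/32 = π(0.506)⁴/32 = 6.436×10^-3 m⁴.
Shear stress varies linearly with radius: τ = T·r/J = 1.340e6 × 0.203 / 6.436×10^-3 = 4.227×10^7 Pa.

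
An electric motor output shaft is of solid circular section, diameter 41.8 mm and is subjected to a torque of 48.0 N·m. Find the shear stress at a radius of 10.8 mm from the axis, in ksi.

J = πd⁴/32 = π(0.0418)⁴/32 = 2.997×10^-7 m⁴.
Shear stress varies linearly with radius: τ = T·r/J = 48.00 × 0.0108 / 2.997×10^-7 = 1.730×10^6 Pa.

0.251 ksi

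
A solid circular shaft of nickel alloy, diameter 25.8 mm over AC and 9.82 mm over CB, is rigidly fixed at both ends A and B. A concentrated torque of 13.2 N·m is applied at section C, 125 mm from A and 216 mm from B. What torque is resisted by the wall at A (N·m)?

Compatibility: T_A·a/J_AC = T_B·b/J_CB with T_A + T_B = T₀.
J_AC = 4.35×10^-8 m⁴, J_CB = 9.13×10^-10 m⁴, so T_A = T₀·(J_AC/a)/((J_AC/a)+(J_CB/b)) = 13.04 N·m, T_B = 0.1584 N·m.

13.0 N·m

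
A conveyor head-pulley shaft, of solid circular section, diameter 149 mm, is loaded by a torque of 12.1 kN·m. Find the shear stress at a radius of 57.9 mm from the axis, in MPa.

14.5 MPa

J = πd⁴/32 = π(0.149)⁴/32 = 4.839×10^-5 m⁴.
Shear stress varies linearly with radius: τ = T·r/J = 12100 × 0.0579 / 4.839×10^-5 = 1.448×10^7 Pa.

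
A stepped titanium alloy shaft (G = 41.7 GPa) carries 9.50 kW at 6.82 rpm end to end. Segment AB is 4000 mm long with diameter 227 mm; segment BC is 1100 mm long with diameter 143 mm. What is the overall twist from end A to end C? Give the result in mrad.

ω = 2π·6.82/60 = 0.7142 rad/s, so T = P/ω = 9.50×10³ / 0.7142 = 13300 N·m.
J_AB = π(0.227)⁴/32 = 2.61×10^-4 m⁴; J_BC = π(0.143)⁴/32 = 4.11×10^-5 m⁴.
θ = (T/G)·Σ L_i/J_i = (13300/41.7×10⁹)·(4.00/2.61×10^-4 + 1.10/4.11×10^-5) = 0.01344 rad.

13.4 mrad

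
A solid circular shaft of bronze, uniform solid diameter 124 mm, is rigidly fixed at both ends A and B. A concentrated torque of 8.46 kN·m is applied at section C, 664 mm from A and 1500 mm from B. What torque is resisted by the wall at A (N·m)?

5860 N·m

With uniform GJ and both ends fixed, compatibility θ_AC = θ_CB gives T_A·a = T_B·b, together with T_A + T_B = T₀.
T_A = T₀·b/(a+b) = 8460·1500/2164 = 5864 N·m; T_B = 2596 N·m.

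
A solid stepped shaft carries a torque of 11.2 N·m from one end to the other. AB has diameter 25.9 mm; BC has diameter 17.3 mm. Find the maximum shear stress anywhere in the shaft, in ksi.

Under the same torque, τ_max = 16T/(πd³) is largest where d is smallest — segment BC (d = 17.3 mm).
τ_max = 16·11.20/(π·(0.0173)³) = 1.102×10^7 Pa.

1.60 ksi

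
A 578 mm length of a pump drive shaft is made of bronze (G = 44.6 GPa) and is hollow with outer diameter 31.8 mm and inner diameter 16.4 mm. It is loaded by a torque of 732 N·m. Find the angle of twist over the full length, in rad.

J = π(d_o⁴ − d_i⁴)/32 = π(0.0318⁴ − 0.0164⁴)/32 = 9.329×10^-8 m⁴.
θ = T·L/(G·J) = 732.0 × 0.578 / (44.6×10⁹ × 9.329×10^-8) = 0.1017 rad.

0.102 rad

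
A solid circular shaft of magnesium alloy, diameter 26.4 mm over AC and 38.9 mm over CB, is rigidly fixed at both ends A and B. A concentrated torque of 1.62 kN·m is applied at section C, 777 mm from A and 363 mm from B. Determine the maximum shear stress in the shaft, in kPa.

Compatibility: T_A·a/J_AC = T_B·b/J_CB with T_A + T_B = T₀.
J_AC = 4.77×10^-8 m⁴, J_CB = 2.25×10^-7 m⁴, so T_A = T₀·(J_AC/a)/((J_AC/a)+(J_CB/b)) = 146.1 N·m, T_B = 1474 N·m.
τ in each portion: τ_AC = 4.04×10^7 Pa, τ_CB = 1.28×10^8 Pa; maximum is in CB.
τ_max = T_CB·r/J = 1474·0.0194/2.25×10^-7 = 1.275×10^8 Pa.

128000 kPa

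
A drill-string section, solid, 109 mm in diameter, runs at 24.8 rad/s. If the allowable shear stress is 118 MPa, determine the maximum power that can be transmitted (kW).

J = πd⁴/32 = π(0.109)⁴/32 = 1.386×10^-5 m⁴.
T_max = τ_allow·J/r = 1.18×10^8 × 1.386×10^-5 / 0.0545 = 30000 N·m.
ω = 24.8 rad/s, so P_max = T_max·ω = 7.441×10^5 W.

744 kW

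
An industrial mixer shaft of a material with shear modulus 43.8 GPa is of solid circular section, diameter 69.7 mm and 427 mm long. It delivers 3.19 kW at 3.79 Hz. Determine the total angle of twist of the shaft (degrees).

ω = 2π·3.79 = 23.81 rad/s, so T = P/ω = 3.19×10³ / 23.81 = 134.0 N·m.
J = πd⁴/32 = π(0.0697)⁴/32 = 2.317×10^-6 m⁴.
θ = T·L/(G·J) = 134.0 × 0.427 / (43.8×10⁹ × 2.317×10^-6) = 5.636×10^-4 rad.

0.0323°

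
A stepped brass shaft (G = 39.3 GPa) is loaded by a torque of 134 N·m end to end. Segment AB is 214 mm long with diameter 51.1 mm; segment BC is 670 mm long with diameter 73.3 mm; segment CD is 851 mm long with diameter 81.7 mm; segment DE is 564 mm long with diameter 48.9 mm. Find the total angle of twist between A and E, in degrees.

0.343°

J_AB = π(0.0511)⁴/32 = 6.69×10^-7 m⁴; J_BC = π(0.0733)⁴/32 = 2.83×10^-6 m⁴; J_CD = π(0.0817)⁴/32 = 4.37×10^-6 m⁴; J_DE = π(0.0489)⁴/32 = 5.61×10^-7 m⁴.
θ = (T/G)·Σ L_i/J_i = (134.0/39.3×10⁹)·(0.214/6.69×10^-7 + 0.670/2.83×10^-6 + 0.851/4.37×10^-6 + 0.564/5.61×10^-7) = 5.985×10^-3 rad.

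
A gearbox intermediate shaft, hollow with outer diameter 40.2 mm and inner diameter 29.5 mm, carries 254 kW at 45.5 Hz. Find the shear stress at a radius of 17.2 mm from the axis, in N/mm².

ω = 2π·45.5 = 285.9 rad/s, so T = P/ω = 254×10³ / 285.9 = 888.5 N·m.
J = π(d_o⁴ − d_i⁴)/32 = π(0.0402⁴ − 0.0295⁴)/32 = 1.820×10^-7 m⁴.
Shear stress varies linearly with radius: τ = T·r/J = 888.5 × 0.0172 / 1.820×10^-7 = 8.395×10^7 Pa.

83.9 N/mm²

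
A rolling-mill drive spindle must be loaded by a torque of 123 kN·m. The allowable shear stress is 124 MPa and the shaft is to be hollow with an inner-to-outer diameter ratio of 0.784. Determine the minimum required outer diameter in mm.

201 mm

For a hollow shaft with d_i/d_o = 0.784: τ_max = 16T/(π d_o³ (1−k⁴)), so d_o = [16T/(π τ_allow (1−k⁴))]^(1/3) = [16·123000/(π·1.24×10^8·0.6222)]^(1/3) = 0.2010 m.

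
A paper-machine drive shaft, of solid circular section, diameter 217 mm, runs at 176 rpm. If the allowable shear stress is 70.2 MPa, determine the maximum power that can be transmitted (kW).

J = πd⁴/32 = π(0.217)⁴/32 = 2.177×10^-4 m⁴.
T_max = τ_allow·J/r = 7.02×10^7 × 2.177×10^-4 / 0.108 = 140800 N·m.
ω = 2π·176/60 = 18.43 rad/s, so P_max = T_max·ω = 2.596×10^6 W.

2600 kW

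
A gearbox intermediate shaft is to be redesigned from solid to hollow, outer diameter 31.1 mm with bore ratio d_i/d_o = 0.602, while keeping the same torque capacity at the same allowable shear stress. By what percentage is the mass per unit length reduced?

30.0 %

Equal τ_max and T ⇒ the solid shaft needs d_s³ = d_o³(1−k⁴), so d_s = 31.1·(1−0.602⁴)^(1/3) = 29.67 mm.
Area ratio A_h/A_s = d_o²(1−k²)/d_s² = (1−k²)/(1−k⁴)^(2/3) = 0.7003.
Mass saving = 1 − 0.7003 = 30.0 %.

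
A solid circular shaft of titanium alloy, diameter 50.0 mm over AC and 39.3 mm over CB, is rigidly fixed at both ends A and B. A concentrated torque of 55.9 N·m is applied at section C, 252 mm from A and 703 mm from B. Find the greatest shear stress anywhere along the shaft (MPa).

2.00 MPa

Compatibility: T_A·a/J_AC = T_B·b/J_CB with T_A + T_B = T₀.
J_AC = 6.14×10^-7 m⁴, J_CB = 2.34×10^-7 m⁴, so T_A = T₀·(J_AC/a)/((J_AC/a)+(J_CB/b)) = 49.17 N·m, T_B = 6.728 N·m.
τ in each portion: τ_AC = 2.00×10^6 Pa, τ_CB = 5.64×10^5 Pa; maximum is in AC.
τ_max = T_AC·r/J = 49.17·0.0250/6.14×10^-7 = 2.003×10^6 Pa.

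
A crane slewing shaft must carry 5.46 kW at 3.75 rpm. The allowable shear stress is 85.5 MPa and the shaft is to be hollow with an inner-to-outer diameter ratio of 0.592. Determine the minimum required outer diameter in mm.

ω = 2π·3.75/60 = 0.3927 rad/s, so T = P/ω = 5.46×10³ / 0.3927 = 13900 N·m.
For a hollow shaft with d_i/d_o = 0.592: τ_max = 16T/(π d_o³ (1−k⁴)), so d_o = [16T/(π τ_allow (1−k⁴))]^(1/3) = [16·13900/(π·8.55×10^7·0.8772)]^(1/3) = 0.09810 m.

98.1 mm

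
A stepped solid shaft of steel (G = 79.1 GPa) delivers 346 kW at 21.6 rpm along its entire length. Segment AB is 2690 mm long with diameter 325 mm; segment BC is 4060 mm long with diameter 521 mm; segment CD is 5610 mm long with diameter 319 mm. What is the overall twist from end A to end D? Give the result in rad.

0.0165 rad

ω = 2π·21.6/60 = 2.262 rad/s, so T = P/ω = 346×10³ / 2.262 = 153000 N·m.
J_AB = π(0.325)⁴/32 = 1.10×10^-3 m⁴; J_BC = π(0.521)⁴/32 = 7.23×10^-3 m⁴; J_CD = π(0.319)⁴/32 = 1.02×10^-3 m⁴.
θ = (T/G)·Σ L_i/J_i = (153000/79.1×10⁹)·(2.69/1.10×10^-3 + 4.06/7.23×10^-3 + 5.61/1.02×10^-3) = 0.01651 rad.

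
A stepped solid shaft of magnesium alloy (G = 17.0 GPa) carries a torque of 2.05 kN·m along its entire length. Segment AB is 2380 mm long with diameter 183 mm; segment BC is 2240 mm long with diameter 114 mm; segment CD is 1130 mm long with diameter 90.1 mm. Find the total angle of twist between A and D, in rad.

0.0400 rad

J_AB = π(0.183)⁴/32 = 1.10×10^-4 m⁴; J_BC = π(0.114)⁴/32 = 1.66×10^-5 m⁴; J_CD = π(0.0901)⁴/32 = 6.47×10^-6 m⁴.
θ = (T/G)·Σ L_i/J_i = (2050/17.0×10⁹)·(2.38/1.10×10^-4 + 2.24/1.66×10^-5 + 1.13/6.47×10^-6) = 0.03996 rad.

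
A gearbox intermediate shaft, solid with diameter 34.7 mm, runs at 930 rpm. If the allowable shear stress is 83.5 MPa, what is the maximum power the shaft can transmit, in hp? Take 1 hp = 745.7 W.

89.5 hp

J = πd⁴/32 = π(0.0347)⁴/32 = 1.423×10^-7 m⁴.
T_max = τ_allow·J/r = 8.35×10^7 × 1.423×10^-7 / 0.0174 = 685.0 N·m.
ω = 2π·930/60 = 97.39 rad/s, so P_max = T_max·ω = 6.671×10^4 W.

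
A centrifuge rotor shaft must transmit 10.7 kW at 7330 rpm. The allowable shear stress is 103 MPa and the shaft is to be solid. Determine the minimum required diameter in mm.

8.83 mm

ω = 2π·7330/60 = 767.6 rad/s, so T = P/ω = 10.7×10³ / 767.6 = 13.94 N·m.
For a solid shaft τ_max = 16T/(πd³), so d = (16T/(π τ_allow))^(1/3) = (16·13.94/(π·1.03×10^8))^(1/3) = 0.008833 m.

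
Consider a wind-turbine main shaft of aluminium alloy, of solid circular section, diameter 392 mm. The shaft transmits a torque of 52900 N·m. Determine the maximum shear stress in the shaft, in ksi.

J = πd⁴/32 = π(0.392)⁴/32 = 2.318×10^-3 m⁴.
τ_max = T·r/J = 52900 × 0.196 / 2.318×10^-3 = 4.473×10^6 Pa.

0.649 ksi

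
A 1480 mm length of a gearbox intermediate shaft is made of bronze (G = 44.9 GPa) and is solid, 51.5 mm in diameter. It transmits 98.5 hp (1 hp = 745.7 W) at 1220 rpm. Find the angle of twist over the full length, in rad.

0.0274 rad

ω = 2π·1220/60 = 127.8 rad/s, so T = P/ω = 98.5×745.7 / 127.8 = 574.9 N·m.
J = πd⁴/32 = π(0.0515)⁴/32 = 6.906×10^-7 m⁴.
θ = T·L/(G·J) = 574.9 × 1.48 / (44.9×10⁹ × 6.906×10^-7) = 0.02744 rad.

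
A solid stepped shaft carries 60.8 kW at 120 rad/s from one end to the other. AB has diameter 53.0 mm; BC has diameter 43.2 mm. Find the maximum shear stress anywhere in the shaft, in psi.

4640 psi

ω = 120 rad/s, so T = P/ω = 60.8×10³ / 120.0 = 506.7 N·m.
Under the same torque, τ_max = 16T/(πd³) is largest where d is smallest — segment BC (d = 43.2 mm).
τ_max = 16·506.7/(π·(0.0432)³) = 3.201×10^7 Pa.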